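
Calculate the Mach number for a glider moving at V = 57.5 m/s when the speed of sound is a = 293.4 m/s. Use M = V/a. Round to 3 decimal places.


Step 1: M = V / a = 57.5 / 293.4
Step 2: M = 0.196

0.196


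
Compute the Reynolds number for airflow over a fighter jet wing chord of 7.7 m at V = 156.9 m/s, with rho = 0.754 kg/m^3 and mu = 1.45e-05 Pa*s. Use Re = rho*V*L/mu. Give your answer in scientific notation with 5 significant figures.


Step 1: Numerator = rho * V * L = 0.754 * 156.9 * 7.7 = 910.93002
Step 2: Re = 910.93002 / 1.45e-05
Step 3: Re = 6.2823e+07

6.2823e+07


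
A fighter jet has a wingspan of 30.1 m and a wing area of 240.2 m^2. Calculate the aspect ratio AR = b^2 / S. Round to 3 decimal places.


Step 1: b^2 = 30.1^2 = 906.01
Step 2: AR = 906.01 / 240.2 = 3.772

3.772


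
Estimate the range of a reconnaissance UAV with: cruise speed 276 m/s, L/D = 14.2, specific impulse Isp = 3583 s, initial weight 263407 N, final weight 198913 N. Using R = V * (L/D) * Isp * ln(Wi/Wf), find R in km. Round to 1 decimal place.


Step 1: Coefficient = V * (L/D) * Isp = 276 * 14.2 * 3583 = 14042493.6 m
Step 2: Wi/Wf = 263407 / 198913 = 1.324232
Step 3: ln(1.324232) = 0.280833
Step 4: R = 14042493.6 * 0.280833 = 3943593.1 m = 3943.6 km

3943.6


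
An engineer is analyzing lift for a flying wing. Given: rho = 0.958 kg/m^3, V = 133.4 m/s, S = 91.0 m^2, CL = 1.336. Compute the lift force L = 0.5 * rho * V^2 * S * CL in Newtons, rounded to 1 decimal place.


Step 1: Calculate dynamic pressure q = 0.5 * 0.958 * 133.4^2 = 0.5 * 0.958 * 17795.56 = 8524.0732 Pa
Step 2: Multiply by wing area and lift coefficient: L = 8524.0732 * 91.0 * 1.336
Step 3: L = 775690.6648 * 1.336 = 1036322.7 N

1036322.7


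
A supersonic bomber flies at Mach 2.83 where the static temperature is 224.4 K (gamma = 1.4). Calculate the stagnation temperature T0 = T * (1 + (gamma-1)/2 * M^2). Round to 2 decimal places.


Step 1: (gamma-1)/2 = 0.2
Step 2: M^2 = 8.0089
Step 3: 1 + 0.2 * 8.0089 = 2.60178
Step 4: T0 = 224.4 * 2.60178 = 583.84 K

583.84


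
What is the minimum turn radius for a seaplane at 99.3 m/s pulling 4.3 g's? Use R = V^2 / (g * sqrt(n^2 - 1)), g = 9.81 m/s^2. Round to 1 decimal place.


Step 1: V^2 = 99.3^2 = 9860.49
Step 2: n^2 - 1 = 4.3^2 - 1 = 17.49
Step 3: sqrt(17.49) = 4.182105
Step 4: R = 9860.49 / (9.81 * 4.182105) = 240.3 m

240.3


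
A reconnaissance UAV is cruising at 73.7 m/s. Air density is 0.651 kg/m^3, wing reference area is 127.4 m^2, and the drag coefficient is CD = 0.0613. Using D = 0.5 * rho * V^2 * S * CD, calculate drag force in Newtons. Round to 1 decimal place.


Step 1: Dynamic pressure q = 0.5 * 0.651 * 73.7^2 = 1768.0151 Pa
Step 2: Drag D = q * S * CD = 1768.0151 * 127.4 * 0.0613
Step 3: D = 13807.5 N

13807.5


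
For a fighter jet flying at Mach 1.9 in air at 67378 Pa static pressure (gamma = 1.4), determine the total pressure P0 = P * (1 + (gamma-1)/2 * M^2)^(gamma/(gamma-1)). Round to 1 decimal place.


Step 1: (gamma-1)/2 * M^2 = 0.2 * 3.61 = 0.722
Step 2: 1 + 0.722 = 1.722
Step 3: Exponent gamma/(gamma-1) = 3.5
Step 4: P0 = 67378 * 1.722^3.5 = 451475.4 Pa

451475.4


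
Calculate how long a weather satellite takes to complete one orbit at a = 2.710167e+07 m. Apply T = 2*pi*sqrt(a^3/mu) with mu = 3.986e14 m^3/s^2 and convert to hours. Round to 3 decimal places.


Step 1: a^3 / mu = 1.990619e+22 / 3.986e14 = 4.994027e+07
Step 2: sqrt(4.994027e+07) = 7066.8428 s
Step 3: T = 2*pi * 7066.8428 = 44402.28 s
Step 4: T in hours = 44402.28 / 3600 = 12.334 hours

12.334


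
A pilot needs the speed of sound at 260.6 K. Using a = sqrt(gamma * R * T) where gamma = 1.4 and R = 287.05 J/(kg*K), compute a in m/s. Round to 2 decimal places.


Step 1: gamma * R * T = 1.4 * 287.05 * 260.6 = 104727.322
Step 2: a = sqrt(104727.322) = 323.62 m/s

323.62


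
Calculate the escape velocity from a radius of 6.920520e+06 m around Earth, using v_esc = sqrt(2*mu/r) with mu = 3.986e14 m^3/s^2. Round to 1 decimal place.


Step 1: 2*mu/r = 2 * 3.986e14 / 6.920520e+06 = 115193655.968
Step 2: v_esc = sqrt(115193655.968) = 10732.8 m/s

10732.8


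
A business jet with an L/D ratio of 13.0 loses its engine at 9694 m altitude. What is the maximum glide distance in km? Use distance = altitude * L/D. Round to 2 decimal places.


Step 1: Glide distance = altitude * L/D = 9694 * 13.0 = 126022.0 m
Step 2: Convert to km: 126022.0 / 1000 = 126.02 km

126.02


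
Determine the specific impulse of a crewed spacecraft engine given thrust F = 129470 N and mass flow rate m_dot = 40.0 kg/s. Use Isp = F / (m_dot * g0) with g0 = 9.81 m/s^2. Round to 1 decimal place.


Step 1: m_dot * g0 = 40.0 * 9.81 = 392.4
Step 2: Isp = 129470 / 392.4 = 329.9 s

329.9


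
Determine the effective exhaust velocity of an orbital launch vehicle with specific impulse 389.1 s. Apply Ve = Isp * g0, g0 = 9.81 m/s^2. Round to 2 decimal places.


Step 1: Ve = Isp * g0 = 389.1 * 9.81
Step 2: Ve = 3817.07 m/s

3817.07


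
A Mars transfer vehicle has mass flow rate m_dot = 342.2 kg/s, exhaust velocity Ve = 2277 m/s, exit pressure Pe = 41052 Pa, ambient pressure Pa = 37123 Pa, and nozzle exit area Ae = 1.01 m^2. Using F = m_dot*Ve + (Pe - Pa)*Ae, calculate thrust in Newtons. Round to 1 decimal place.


Step 1: Momentum thrust = m_dot * Ve = 342.2 * 2277 = 779189.4 N
Step 2: Pressure thrust = (Pe - Pa) * Ae = (41052 - 37123) * 1.01 = 3968.29 N
Step 3: Total thrust F = 779189.4 + 3968.29 = 783157.7 N

783157.7


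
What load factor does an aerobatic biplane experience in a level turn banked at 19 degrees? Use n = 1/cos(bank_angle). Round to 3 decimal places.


Step 1: Convert 19 degrees to radians = 0.331613
Step 2: cos(19 deg) = 0.945519
Step 3: n = 1 / 0.945519 = 1.058

1.058


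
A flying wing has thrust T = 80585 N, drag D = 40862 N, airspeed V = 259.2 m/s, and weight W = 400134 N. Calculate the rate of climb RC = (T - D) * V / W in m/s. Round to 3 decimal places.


Step 1: Excess thrust = T - D = 80585 - 40862 = 39723 N
Step 2: Excess power = 39723 * 259.2 = 10296201.6 W
Step 3: RC = 10296201.6 / 400134 = 25.732 m/s

25.732


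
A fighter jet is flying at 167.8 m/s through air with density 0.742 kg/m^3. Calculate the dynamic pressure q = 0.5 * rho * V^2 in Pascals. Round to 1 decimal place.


Step 1: V^2 = 167.8^2 = 28156.84
Step 2: q = 0.5 * 0.742 * 28156.84
Step 3: q = 10446.2 Pa

10446.2


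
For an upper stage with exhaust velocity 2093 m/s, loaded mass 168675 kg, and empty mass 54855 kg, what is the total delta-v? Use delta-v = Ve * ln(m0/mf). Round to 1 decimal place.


Step 1: Mass ratio m0/mf = 168675 / 54855 = 3.074925
Step 2: ln(3.074925) = 1.12328
Step 3: delta-v = 2093 * 1.12328 = 2351.0 m/s

2351.0


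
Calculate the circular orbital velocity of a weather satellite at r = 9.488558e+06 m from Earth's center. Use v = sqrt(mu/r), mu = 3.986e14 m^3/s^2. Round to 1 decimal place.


Step 1: mu / r = 3.986e14 / 9.488558e+06 = 42008490.6474
Step 2: v = sqrt(42008490.6474) = 6481.4 m/s

6481.4


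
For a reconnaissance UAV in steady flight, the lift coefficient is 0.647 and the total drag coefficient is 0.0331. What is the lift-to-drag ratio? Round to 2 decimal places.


Step 1: L/D = CL / CD = 0.647 / 0.0331
Step 2: L/D = 19.55

19.55


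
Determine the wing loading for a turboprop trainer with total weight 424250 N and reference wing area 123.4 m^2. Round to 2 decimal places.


Step 1: Wing loading = W / S = 424250 / 123.4
Step 2: Wing loading = 3438.01 N/m^2

3438.01


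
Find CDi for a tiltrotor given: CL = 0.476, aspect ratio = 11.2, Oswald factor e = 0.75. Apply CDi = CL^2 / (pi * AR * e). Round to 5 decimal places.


Step 1: CL^2 = 0.476^2 = 0.226576
Step 2: pi * AR * e = 3.14159 * 11.2 * 0.75 = 26.389378
Step 3: CDi = 0.226576 / 26.389378 = 0.00859

0.00859


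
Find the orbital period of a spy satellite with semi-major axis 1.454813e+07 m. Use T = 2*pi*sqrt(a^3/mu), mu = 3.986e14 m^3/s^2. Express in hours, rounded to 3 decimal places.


Step 1: a^3 / mu = 3.079084e+21 / 3.986e14 = 7.724746e+06
Step 2: sqrt(7.724746e+06) = 2779.3428 s
Step 3: T = 2*pi * 2779.3428 = 17463.13 s
Step 4: T in hours = 17463.13 / 3600 = 4.851 hours

4.851


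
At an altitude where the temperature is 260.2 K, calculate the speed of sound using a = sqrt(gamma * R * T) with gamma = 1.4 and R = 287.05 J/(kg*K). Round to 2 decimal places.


Step 1: gamma * R * T = 1.4 * 287.05 * 260.2 = 104566.574
Step 2: a = sqrt(104566.574) = 323.37 m/s

323.37


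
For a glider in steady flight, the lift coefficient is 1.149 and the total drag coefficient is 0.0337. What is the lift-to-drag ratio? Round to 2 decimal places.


Step 1: L/D = CL / CD = 1.149 / 0.0337
Step 2: L/D = 34.09

34.09


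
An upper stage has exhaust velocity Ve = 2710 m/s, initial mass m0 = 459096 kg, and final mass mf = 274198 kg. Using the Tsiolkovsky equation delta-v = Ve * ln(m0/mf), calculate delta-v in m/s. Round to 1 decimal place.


Step 1: Mass ratio m0/mf = 459096 / 274198 = 1.674323
Step 2: ln(1.674323) = 0.515409
Step 3: delta-v = 2710 * 0.515409 = 1396.8 m/s

1396.8


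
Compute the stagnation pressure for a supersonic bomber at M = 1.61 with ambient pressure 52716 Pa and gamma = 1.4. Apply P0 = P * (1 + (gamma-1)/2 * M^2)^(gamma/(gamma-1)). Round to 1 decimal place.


Step 1: (gamma-1)/2 * M^2 = 0.2 * 2.5921 = 0.51842
Step 2: 1 + 0.51842 = 1.51842
Step 3: Exponent gamma/(gamma-1) = 3.5
Step 4: P0 = 52716 * 1.51842^3.5 = 227412.4 Pa

227412.4


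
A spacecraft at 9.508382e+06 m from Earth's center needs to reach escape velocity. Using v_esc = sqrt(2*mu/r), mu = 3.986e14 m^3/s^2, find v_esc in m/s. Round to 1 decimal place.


Step 1: 2*mu/r = 2 * 3.986e14 / 9.508382e+06 = 83841814.5169
Step 2: v_esc = sqrt(83841814.5169) = 9156.5 m/s

9156.5


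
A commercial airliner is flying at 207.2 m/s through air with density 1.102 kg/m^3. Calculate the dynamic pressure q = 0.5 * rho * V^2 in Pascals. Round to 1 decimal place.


Step 1: V^2 = 207.2^2 = 42931.84
Step 2: q = 0.5 * 1.102 * 42931.84
Step 3: q = 23655.4 Pa

23655.4


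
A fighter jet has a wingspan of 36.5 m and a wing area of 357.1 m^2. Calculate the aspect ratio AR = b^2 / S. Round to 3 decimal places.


Step 1: b^2 = 36.5^2 = 1332.25
Step 2: AR = 1332.25 / 357.1 = 3.731

3.731


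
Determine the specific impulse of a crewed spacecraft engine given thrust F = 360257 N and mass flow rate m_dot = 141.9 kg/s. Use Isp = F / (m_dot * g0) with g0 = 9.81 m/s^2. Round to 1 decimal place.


Step 1: m_dot * g0 = 141.9 * 9.81 = 1392.04
Step 2: Isp = 360257 / 1392.04 = 258.8 s

258.8


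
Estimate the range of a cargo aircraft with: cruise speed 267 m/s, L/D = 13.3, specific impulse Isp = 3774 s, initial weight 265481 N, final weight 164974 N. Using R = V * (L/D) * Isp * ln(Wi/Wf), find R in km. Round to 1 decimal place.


Step 1: Coefficient = V * (L/D) * Isp = 267 * 13.3 * 3774 = 13401851.4 m
Step 2: Wi/Wf = 265481 / 164974 = 1.609229
Step 3: ln(1.609229) = 0.475755
Step 4: R = 13401851.4 * 0.475755 = 6376003.0 m = 6376.0 km

6376.0


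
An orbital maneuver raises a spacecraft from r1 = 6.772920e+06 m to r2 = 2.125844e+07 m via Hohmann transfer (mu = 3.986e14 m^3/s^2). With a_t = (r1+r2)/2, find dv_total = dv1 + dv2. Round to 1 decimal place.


Step 1: Transfer semi-major axis a_t = (6.772920e+06 + 2.125844e+07) / 2 = 1.401568e+07 m
Step 2: v1 (circular at r1) = sqrt(mu/r1) = 7671.51 m/s
Step 3: v_t1 = sqrt(mu*(2/r1 - 1/a_t)) = 9447.99 m/s
Step 4: dv1 = |9447.99 - 7671.51| = 1776.48 m/s
Step 5: v2 (circular at r2) = 4330.15 m/s, v_t2 = 3010.12 m/s
Step 6: dv2 = |4330.15 - 3010.12| = 1320.03 m/s
Step 7: Total delta-v = 1776.48 + 1320.03 = 3096.5 m/s

3096.5


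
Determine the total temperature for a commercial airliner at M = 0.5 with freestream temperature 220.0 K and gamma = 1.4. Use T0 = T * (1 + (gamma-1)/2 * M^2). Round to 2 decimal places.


Step 1: (gamma-1)/2 = 0.2
Step 2: M^2 = 0.25
Step 3: 1 + 0.2 * 0.25 = 1.05
Step 4: T0 = 220.0 * 1.05 = 231.00 K

231.00


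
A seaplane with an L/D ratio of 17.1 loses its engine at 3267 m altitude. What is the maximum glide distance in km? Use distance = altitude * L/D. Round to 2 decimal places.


Step 1: Glide distance = altitude * L/D = 3267 * 17.1 = 55865.7 m
Step 2: Convert to km: 55865.7 / 1000 = 55.87 km

55.87


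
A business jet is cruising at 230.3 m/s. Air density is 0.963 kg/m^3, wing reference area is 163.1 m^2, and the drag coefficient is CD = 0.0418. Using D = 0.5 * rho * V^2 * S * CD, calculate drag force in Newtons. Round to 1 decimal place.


Step 1: Dynamic pressure q = 0.5 * 0.963 * 230.3^2 = 25537.8403 Pa
Step 2: Drag D = q * S * CD = 25537.8403 * 163.1 * 0.0418
Step 3: D = 174106.3 N

174106.3


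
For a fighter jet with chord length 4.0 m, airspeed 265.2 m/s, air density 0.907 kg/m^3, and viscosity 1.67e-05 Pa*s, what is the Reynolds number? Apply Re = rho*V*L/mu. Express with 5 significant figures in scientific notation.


Step 1: Numerator = rho * V * L = 0.907 * 265.2 * 4.0 = 962.1456
Step 2: Re = 962.1456 / 1.67e-05
Step 3: Re = 5.7614e+07

5.7614e+07


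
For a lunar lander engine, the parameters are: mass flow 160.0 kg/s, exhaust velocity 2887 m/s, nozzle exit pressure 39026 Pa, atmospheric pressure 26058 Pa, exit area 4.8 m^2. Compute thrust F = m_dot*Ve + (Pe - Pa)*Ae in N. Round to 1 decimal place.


Step 1: Momentum thrust = m_dot * Ve = 160.0 * 2887 = 461920.0 N
Step 2: Pressure thrust = (Pe - Pa) * Ae = (39026 - 26058) * 4.8 = 62246.4 N
Step 3: Total thrust F = 461920.0 + 62246.4 = 524166.4 N

524166.4


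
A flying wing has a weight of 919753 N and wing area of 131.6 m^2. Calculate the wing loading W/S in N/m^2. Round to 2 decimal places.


Step 1: Wing loading = W / S = 919753 / 131.6
Step 2: Wing loading = 6989.00 N/m^2

6989.00


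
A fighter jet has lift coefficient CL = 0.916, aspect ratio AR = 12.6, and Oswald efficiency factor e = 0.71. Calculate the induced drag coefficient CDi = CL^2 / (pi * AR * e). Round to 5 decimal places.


Step 1: CL^2 = 0.916^2 = 0.839056
Step 2: pi * AR * e = 3.14159 * 12.6 * 0.71 = 28.104688
Step 3: CDi = 0.839056 / 28.104688 = 0.02985

0.02985


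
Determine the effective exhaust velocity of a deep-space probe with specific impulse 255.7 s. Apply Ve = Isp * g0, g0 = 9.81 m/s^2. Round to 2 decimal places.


Step 1: Ve = Isp * g0 = 255.7 * 9.81
Step 2: Ve = 2508.42 m/s

2508.42


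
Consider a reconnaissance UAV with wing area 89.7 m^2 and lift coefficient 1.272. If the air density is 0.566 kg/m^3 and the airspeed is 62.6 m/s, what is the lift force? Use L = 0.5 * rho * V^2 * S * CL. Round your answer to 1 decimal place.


Step 1: Calculate dynamic pressure q = 0.5 * 0.566 * 62.6^2 = 0.5 * 0.566 * 3918.76 = 1109.0091 Pa
Step 2: Multiply by wing area and lift coefficient: L = 1109.0091 * 89.7 * 1.272
Step 3: L = 99478.1145 * 1.272 = 126536.2 N

126536.2


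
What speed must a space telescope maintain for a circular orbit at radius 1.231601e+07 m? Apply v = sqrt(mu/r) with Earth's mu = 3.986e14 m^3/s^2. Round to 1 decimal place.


Step 1: mu / r = 3.986e14 / 1.231601e+07 = 32364377.749
Step 2: v = sqrt(32364377.749) = 5689.0 m/s

5689.0


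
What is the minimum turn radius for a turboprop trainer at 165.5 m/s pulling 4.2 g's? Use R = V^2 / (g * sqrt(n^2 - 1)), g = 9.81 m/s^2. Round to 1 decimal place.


Step 1: V^2 = 165.5^2 = 27390.25
Step 2: n^2 - 1 = 4.2^2 - 1 = 16.64
Step 3: sqrt(16.64) = 4.079216
Step 4: R = 27390.25 / (9.81 * 4.079216) = 684.5 m

684.5


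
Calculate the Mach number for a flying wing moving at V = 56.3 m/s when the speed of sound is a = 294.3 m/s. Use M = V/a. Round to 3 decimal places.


Step 1: M = V / a = 56.3 / 294.3
Step 2: M = 0.191

0.191


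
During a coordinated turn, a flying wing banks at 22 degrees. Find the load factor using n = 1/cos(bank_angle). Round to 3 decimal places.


Step 1: Convert 22 degrees to radians = 0.383972
Step 2: cos(22 deg) = 0.927184
Step 3: n = 1 / 0.927184 = 1.079

1.079


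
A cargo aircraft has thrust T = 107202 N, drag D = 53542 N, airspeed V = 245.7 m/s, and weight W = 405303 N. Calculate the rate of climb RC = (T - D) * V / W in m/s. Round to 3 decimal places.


Step 1: Excess thrust = T - D = 107202 - 53542 = 53660 N
Step 2: Excess power = 53660 * 245.7 = 13184262.0 W
Step 3: RC = 13184262.0 / 405303 = 32.529 m/s

32.529


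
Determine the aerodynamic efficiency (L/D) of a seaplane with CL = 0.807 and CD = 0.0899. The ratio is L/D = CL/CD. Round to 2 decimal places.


Step 1: L/D = CL / CD = 0.807 / 0.0899
Step 2: L/D = 8.98

8.98


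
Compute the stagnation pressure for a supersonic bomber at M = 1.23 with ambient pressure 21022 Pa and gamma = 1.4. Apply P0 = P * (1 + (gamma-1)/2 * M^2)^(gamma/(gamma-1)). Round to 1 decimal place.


Step 1: (gamma-1)/2 * M^2 = 0.2 * 1.5129 = 0.30258
Step 2: 1 + 0.30258 = 1.30258
Step 3: Exponent gamma/(gamma-1) = 3.5
Step 4: P0 = 21022 * 1.30258^3.5 = 53026.1 Pa

53026.1


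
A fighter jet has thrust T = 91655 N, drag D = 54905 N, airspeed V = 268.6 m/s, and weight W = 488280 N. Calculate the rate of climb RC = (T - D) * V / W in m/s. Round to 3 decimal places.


Step 1: Excess thrust = T - D = 91655 - 54905 = 36750 N
Step 2: Excess power = 36750 * 268.6 = 9871050.0 W
Step 3: RC = 9871050.0 / 488280 = 20.216 m/s

20.216


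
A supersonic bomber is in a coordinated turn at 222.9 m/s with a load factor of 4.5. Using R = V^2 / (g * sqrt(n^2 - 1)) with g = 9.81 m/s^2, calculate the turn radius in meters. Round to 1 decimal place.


Step 1: V^2 = 222.9^2 = 49684.41
Step 2: n^2 - 1 = 4.5^2 - 1 = 19.25
Step 3: sqrt(19.25) = 4.387482
Step 4: R = 49684.41 / (9.81 * 4.387482) = 1154.3 m

1154.3


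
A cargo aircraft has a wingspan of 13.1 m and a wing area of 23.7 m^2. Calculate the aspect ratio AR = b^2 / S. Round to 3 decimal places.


Step 1: b^2 = 13.1^2 = 171.61
Step 2: AR = 171.61 / 23.7 = 7.241

7.241


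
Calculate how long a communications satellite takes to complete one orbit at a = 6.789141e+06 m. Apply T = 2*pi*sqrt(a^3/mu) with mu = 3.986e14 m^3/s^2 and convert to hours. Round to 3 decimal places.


Step 1: a^3 / mu = 3.129280e+20 / 3.986e14 = 7.850678e+05
Step 2: sqrt(7.850678e+05) = 886.0405 s
Step 3: T = 2*pi * 886.0405 = 5567.16 s
Step 4: T in hours = 5567.16 / 3600 = 1.546 hours

1.546


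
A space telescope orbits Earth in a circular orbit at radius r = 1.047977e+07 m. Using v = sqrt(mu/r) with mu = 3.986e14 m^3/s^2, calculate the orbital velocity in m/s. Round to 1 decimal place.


Step 1: mu / r = 3.986e14 / 1.047977e+07 = 38035185.8867
Step 2: v = sqrt(38035185.8867) = 6167.3 m/s

6167.3


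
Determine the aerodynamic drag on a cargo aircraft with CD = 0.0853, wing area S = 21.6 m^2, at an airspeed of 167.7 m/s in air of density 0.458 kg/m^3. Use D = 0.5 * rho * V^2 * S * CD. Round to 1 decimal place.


Step 1: Dynamic pressure q = 0.5 * 0.458 * 167.7^2 = 6440.2334 Pa
Step 2: Drag D = q * S * CD = 6440.2334 * 21.6 * 0.0853
Step 3: D = 11866.0 N

11866.0


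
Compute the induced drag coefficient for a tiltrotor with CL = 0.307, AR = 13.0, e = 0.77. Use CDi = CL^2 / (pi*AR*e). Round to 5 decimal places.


Step 1: CL^2 = 0.307^2 = 0.094249
Step 2: pi * AR * e = 3.14159 * 13.0 * 0.77 = 31.447342
Step 3: CDi = 0.094249 / 31.447342 = 0.00300

0.00300


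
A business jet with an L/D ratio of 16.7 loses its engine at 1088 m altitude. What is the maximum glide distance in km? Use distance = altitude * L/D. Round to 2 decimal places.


Step 1: Glide distance = altitude * L/D = 1088 * 16.7 = 18169.6 m
Step 2: Convert to km: 18169.6 / 1000 = 18.17 km

18.17


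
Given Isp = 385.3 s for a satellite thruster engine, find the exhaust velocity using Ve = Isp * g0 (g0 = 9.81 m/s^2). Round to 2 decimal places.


Step 1: Ve = Isp * g0 = 385.3 * 9.81
Step 2: Ve = 3779.79 m/s

3779.79


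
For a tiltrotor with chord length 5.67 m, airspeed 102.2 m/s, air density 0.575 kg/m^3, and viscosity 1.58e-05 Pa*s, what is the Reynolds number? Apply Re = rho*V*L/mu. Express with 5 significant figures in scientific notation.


Step 1: Numerator = rho * V * L = 0.575 * 102.2 * 5.67 = 333.19755
Step 2: Re = 333.19755 / 1.58e-05
Step 3: Re = 2.1088e+07

2.1088e+07


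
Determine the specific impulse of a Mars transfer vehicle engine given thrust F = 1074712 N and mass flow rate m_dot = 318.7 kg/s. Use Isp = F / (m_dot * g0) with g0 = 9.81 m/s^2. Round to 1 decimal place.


Step 1: m_dot * g0 = 318.7 * 9.81 = 3126.45
Step 2: Isp = 1074712 / 3126.45 = 343.7 s

343.7


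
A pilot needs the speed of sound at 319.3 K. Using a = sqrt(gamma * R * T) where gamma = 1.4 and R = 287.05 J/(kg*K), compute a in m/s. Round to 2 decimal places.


Step 1: gamma * R * T = 1.4 * 287.05 * 319.3 = 128317.091
Step 2: a = sqrt(128317.091) = 358.21 m/s

358.21


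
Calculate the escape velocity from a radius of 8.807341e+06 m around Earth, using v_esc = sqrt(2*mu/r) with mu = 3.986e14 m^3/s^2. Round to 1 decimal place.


Step 1: 2*mu/r = 2 * 3.986e14 / 8.807341e+06 = 90515400.7322
Step 2: v_esc = sqrt(90515400.7322) = 9514.0 m/s

9514.0


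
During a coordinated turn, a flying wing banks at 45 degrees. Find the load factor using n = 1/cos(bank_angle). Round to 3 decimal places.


Step 1: Convert 45 degrees to radians = 0.785398
Step 2: cos(45 deg) = 0.707107
Step 3: n = 1 / 0.707107 = 1.414

1.414


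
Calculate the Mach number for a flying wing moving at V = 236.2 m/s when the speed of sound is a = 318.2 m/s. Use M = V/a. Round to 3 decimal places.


Step 1: M = V / a = 236.2 / 318.2
Step 2: M = 0.742

0.742


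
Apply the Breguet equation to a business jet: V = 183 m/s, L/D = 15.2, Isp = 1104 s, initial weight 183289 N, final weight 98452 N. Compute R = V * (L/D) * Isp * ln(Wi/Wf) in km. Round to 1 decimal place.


Step 1: Coefficient = V * (L/D) * Isp = 183 * 15.2 * 1104 = 3070886.4 m
Step 2: Wi/Wf = 183289 / 98452 = 1.861709
Step 3: ln(1.861709) = 0.621495
Step 4: R = 3070886.4 * 0.621495 = 1908540.6 m = 1908.5 km

1908.5


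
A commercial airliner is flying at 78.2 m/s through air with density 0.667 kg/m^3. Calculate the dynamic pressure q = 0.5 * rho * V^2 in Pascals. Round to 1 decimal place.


Step 1: V^2 = 78.2^2 = 6115.24
Step 2: q = 0.5 * 0.667 * 6115.24
Step 3: q = 2039.4 Pa

2039.4


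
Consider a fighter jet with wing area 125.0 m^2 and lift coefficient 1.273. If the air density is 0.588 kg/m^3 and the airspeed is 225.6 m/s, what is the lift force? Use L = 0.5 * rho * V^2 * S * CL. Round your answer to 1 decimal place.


Step 1: Calculate dynamic pressure q = 0.5 * 0.588 * 225.6^2 = 0.5 * 0.588 * 50895.36 = 14963.2358 Pa
Step 2: Multiply by wing area and lift coefficient: L = 14963.2358 * 125.0 * 1.273
Step 3: L = 1870404.48 * 1.273 = 2381024.9 N

2381024.9


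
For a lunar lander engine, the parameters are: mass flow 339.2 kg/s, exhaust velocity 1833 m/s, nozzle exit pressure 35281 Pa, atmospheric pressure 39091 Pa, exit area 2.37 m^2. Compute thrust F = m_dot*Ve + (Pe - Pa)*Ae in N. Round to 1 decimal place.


Step 1: Momentum thrust = m_dot * Ve = 339.2 * 1833 = 621753.6 N
Step 2: Pressure thrust = (Pe - Pa) * Ae = (35281 - 39091) * 2.37 = -9029.70 N
Step 3: Total thrust F = 621753.6 + -9029.70 = 612723.9 N

612723.9


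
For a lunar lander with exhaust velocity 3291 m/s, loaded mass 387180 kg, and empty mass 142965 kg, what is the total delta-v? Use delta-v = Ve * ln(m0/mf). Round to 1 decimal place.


Step 1: Mass ratio m0/mf = 387180 / 142965 = 2.708215
Step 2: ln(2.708215) = 0.99629
Step 3: delta-v = 3291 * 0.99629 = 3278.8 m/s

3278.8


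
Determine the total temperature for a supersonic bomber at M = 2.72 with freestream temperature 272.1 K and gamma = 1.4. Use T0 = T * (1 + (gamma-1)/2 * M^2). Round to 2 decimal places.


Step 1: (gamma-1)/2 = 0.2
Step 2: M^2 = 7.3984
Step 3: 1 + 0.2 * 7.3984 = 2.47968
Step 4: T0 = 272.1 * 2.47968 = 674.72 K

674.72


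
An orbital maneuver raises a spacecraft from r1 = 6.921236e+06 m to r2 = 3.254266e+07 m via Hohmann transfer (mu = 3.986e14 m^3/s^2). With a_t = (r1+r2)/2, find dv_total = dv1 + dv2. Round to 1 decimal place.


Step 1: Transfer semi-major axis a_t = (6.921236e+06 + 3.254266e+07) / 2 = 1.973195e+07 m
Step 2: v1 (circular at r1) = sqrt(mu/r1) = 7588.86 m/s
Step 3: v_t1 = sqrt(mu*(2/r1 - 1/a_t)) = 9745.82 m/s
Step 4: dv1 = |9745.82 - 7588.86| = 2156.95 m/s
Step 5: v2 (circular at r2) = 3499.79 m/s, v_t2 = 2072.76 m/s
Step 6: dv2 = |3499.79 - 2072.76| = 1427.03 m/s
Step 7: Total delta-v = 2156.95 + 1427.03 = 3584.0 m/s

3584.0


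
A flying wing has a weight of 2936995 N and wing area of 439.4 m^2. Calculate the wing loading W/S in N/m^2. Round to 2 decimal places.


Step 1: Wing loading = W / S = 2936995 / 439.4
Step 2: Wing loading = 6684.10 N/m^2

6684.10


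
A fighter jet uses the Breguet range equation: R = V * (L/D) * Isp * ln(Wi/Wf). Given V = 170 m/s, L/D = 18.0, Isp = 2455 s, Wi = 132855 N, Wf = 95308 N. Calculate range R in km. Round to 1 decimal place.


Step 1: Coefficient = V * (L/D) * Isp = 170 * 18.0 * 2455 = 7512300.0 m
Step 2: Wi/Wf = 132855 / 95308 = 1.393954
Step 3: ln(1.393954) = 0.332145
Step 4: R = 7512300.0 * 0.332145 = 2495169.5 m = 2495.2 km

2495.2


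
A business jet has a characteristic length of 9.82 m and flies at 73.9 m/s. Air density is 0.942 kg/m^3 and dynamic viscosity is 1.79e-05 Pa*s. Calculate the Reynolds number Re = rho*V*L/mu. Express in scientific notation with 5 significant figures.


Step 1: Numerator = rho * V * L = 0.942 * 73.9 * 9.82 = 683.607516
Step 2: Re = 683.607516 / 1.79e-05
Step 3: Re = 3.8190e+07

3.8190e+07


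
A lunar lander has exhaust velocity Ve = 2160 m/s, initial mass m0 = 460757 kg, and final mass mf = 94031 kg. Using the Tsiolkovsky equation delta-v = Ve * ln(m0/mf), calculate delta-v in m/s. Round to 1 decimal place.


Step 1: Mass ratio m0/mf = 460757 / 94031 = 4.900054
Step 2: ln(4.900054) = 1.589246
Step 3: delta-v = 2160 * 1.589246 = 3432.8 m/s

3432.8


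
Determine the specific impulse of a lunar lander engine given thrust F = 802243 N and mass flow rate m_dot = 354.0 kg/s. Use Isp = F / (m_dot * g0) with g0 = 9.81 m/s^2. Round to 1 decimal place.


Step 1: m_dot * g0 = 354.0 * 9.81 = 3472.74
Step 2: Isp = 802243 / 3472.74 = 231.0 s

231.0


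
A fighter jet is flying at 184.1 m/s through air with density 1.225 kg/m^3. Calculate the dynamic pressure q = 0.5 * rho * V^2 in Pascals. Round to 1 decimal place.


Step 1: V^2 = 184.1^2 = 33892.81
Step 2: q = 0.5 * 1.225 * 33892.81
Step 3: q = 20759.3 Pa

20759.3


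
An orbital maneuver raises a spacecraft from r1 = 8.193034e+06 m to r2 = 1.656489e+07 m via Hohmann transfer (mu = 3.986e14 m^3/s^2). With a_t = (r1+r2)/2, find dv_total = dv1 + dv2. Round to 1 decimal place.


Step 1: Transfer semi-major axis a_t = (8.193034e+06 + 1.656489e+07) / 2 = 1.237896e+07 m
Step 2: v1 (circular at r1) = sqrt(mu/r1) = 6975.03 m/s
Step 3: v_t1 = sqrt(mu*(2/r1 - 1/a_t)) = 8068.6 m/s
Step 4: dv1 = |8068.6 - 6975.03| = 1093.57 m/s
Step 5: v2 (circular at r2) = 4905.4 m/s, v_t2 = 3990.75 m/s
Step 6: dv2 = |4905.4 - 3990.75| = 914.65 m/s
Step 7: Total delta-v = 1093.57 + 914.65 = 2008.2 m/s

2008.2


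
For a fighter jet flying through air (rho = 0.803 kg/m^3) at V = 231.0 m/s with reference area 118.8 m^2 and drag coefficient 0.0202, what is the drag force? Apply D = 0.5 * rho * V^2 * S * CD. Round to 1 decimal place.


Step 1: Dynamic pressure q = 0.5 * 0.803 * 231.0^2 = 21424.4415 Pa
Step 2: Drag D = q * S * CD = 21424.4415 * 118.8 * 0.0202
Step 3: D = 51413.5 N

51413.5


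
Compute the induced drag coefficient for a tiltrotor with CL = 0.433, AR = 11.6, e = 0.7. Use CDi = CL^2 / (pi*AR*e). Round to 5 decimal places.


Step 1: CL^2 = 0.433^2 = 0.187489
Step 2: pi * AR * e = 3.14159 * 11.6 * 0.7 = 25.509732
Step 3: CDi = 0.187489 / 25.509732 = 0.00735

0.00735


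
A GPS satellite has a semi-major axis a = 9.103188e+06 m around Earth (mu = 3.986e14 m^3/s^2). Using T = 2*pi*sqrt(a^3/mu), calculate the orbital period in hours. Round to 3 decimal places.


Step 1: a^3 / mu = 7.543633e+20 / 3.986e14 = 1.892532e+06
Step 2: sqrt(1.892532e+06) = 1375.6933 s
Step 3: T = 2*pi * 1375.6933 = 8643.74 s
Step 4: T in hours = 8643.74 / 3600 = 2.401 hours

2.401


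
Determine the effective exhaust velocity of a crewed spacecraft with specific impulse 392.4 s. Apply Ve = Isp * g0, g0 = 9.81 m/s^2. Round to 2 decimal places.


Step 1: Ve = Isp * g0 = 392.4 * 9.81
Step 2: Ve = 3849.44 m/s

3849.44


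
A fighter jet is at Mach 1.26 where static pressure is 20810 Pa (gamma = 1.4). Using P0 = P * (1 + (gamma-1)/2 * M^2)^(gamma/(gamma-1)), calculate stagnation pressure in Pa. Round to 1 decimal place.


Step 1: (gamma-1)/2 * M^2 = 0.2 * 1.5876 = 0.31752
Step 2: 1 + 0.31752 = 1.31752
Step 3: Exponent gamma/(gamma-1) = 3.5
Step 4: P0 = 20810 * 1.31752^3.5 = 54628.9 Pa

54628.9


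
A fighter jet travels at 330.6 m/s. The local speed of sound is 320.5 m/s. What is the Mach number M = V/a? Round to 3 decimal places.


Step 1: M = V / a = 330.6 / 320.5
Step 2: M = 1.032

1.032


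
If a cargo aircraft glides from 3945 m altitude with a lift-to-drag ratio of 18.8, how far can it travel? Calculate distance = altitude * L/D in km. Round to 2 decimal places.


Step 1: Glide distance = altitude * L/D = 3945 * 18.8 = 74166.0 m
Step 2: Convert to km: 74166.0 / 1000 = 74.17 km

74.17


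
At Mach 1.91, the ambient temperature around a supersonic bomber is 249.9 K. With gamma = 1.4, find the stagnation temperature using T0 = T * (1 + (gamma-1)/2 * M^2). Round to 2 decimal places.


Step 1: (gamma-1)/2 = 0.2
Step 2: M^2 = 3.6481
Step 3: 1 + 0.2 * 3.6481 = 1.72962
Step 4: T0 = 249.9 * 1.72962 = 432.23 K

432.23


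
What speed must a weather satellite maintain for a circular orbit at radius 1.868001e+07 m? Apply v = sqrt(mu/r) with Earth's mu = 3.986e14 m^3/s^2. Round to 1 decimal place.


Step 1: mu / r = 3.986e14 / 1.868001e+07 = 21338318.3414
Step 2: v = sqrt(21338318.3414) = 4619.3 m/s

4619.3


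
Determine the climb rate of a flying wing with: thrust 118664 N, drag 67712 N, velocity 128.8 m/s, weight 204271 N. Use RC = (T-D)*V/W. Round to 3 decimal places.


Step 1: Excess thrust = T - D = 118664 - 67712 = 50952 N
Step 2: Excess power = 50952 * 128.8 = 6562617.6 W
Step 3: RC = 6562617.6 / 204271 = 32.127 m/s

32.127


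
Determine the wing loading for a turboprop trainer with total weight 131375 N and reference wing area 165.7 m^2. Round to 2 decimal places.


Step 1: Wing loading = W / S = 131375 / 165.7
Step 2: Wing loading = 792.85 N/m^2

792.85


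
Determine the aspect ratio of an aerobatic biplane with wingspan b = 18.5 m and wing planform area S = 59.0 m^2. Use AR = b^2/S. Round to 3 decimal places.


Step 1: b^2 = 18.5^2 = 342.25
Step 2: AR = 342.25 / 59.0 = 5.801

5.801


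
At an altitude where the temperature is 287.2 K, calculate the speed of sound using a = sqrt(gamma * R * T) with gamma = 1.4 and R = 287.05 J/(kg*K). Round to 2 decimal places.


Step 1: gamma * R * T = 1.4 * 287.05 * 287.2 = 115417.064
Step 2: a = sqrt(115417.064) = 339.73 m/s

339.73


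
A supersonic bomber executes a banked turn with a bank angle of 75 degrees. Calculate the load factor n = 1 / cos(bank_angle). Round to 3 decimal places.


Step 1: Convert 75 degrees to radians = 1.308997
Step 2: cos(75 deg) = 0.258819
Step 3: n = 1 / 0.258819 = 3.864

3.864


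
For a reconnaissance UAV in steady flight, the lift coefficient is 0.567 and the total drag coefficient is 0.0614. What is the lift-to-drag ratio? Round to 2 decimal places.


Step 1: L/D = CL / CD = 0.567 / 0.0614
Step 2: L/D = 9.23

9.23


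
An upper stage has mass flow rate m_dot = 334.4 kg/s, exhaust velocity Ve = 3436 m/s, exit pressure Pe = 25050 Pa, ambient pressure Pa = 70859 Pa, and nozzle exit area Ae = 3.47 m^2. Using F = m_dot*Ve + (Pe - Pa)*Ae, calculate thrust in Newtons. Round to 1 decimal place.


Step 1: Momentum thrust = m_dot * Ve = 334.4 * 3436 = 1148998.4 N
Step 2: Pressure thrust = (Pe - Pa) * Ae = (25050 - 70859) * 3.47 = -158957.23 N
Step 3: Total thrust F = 1148998.4 + -158957.23 = 990041.2 N

990041.2


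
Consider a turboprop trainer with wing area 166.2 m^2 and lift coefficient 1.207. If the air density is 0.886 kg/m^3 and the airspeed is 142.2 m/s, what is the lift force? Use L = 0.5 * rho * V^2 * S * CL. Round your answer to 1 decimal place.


Step 1: Calculate dynamic pressure q = 0.5 * 0.886 * 142.2^2 = 0.5 * 0.886 * 20220.84 = 8957.8321 Pa
Step 2: Multiply by wing area and lift coefficient: L = 8957.8321 * 166.2 * 1.207
Step 3: L = 1488791.6983 * 1.207 = 1796971.6 N

1796971.6


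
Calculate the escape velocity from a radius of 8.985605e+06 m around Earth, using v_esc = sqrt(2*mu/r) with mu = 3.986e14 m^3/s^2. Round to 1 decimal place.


Step 1: 2*mu/r = 2 * 3.986e14 / 8.985605e+06 = 88719679.977
Step 2: v_esc = sqrt(88719679.977) = 9419.1 m/s

9419.1


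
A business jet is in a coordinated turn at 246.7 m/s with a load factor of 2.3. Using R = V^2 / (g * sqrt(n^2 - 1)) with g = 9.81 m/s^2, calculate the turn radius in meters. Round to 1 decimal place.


Step 1: V^2 = 246.7^2 = 60860.89
Step 2: n^2 - 1 = 2.3^2 - 1 = 4.29
Step 3: sqrt(4.29) = 2.071232
Step 4: R = 60860.89 / (9.81 * 2.071232) = 2995.3 m

2995.3


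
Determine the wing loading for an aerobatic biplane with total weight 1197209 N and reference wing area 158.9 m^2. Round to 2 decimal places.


Step 1: Wing loading = W / S = 1197209 / 158.9
Step 2: Wing loading = 7534.35 N/m^2

7534.35


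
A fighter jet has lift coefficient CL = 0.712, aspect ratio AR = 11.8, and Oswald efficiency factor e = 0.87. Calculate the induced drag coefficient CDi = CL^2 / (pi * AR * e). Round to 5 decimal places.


Step 1: CL^2 = 0.712^2 = 0.506944
Step 2: pi * AR * e = 3.14159 * 11.8 * 0.87 = 32.25159
Step 3: CDi = 0.506944 / 32.25159 = 0.01572

0.01572


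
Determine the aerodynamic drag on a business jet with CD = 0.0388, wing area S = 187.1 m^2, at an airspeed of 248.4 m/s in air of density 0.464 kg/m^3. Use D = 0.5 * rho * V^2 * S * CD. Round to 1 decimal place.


Step 1: Dynamic pressure q = 0.5 * 0.464 * 248.4^2 = 14314.9939 Pa
Step 2: Drag D = q * S * CD = 14314.9939 * 187.1 * 0.0388
Step 3: D = 103919.4 N

103919.4


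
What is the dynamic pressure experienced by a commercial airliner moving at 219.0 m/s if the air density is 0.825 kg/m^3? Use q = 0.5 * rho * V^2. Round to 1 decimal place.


Step 1: V^2 = 219.0^2 = 47961.0
Step 2: q = 0.5 * 0.825 * 47961.0
Step 3: q = 19783.9 Pa

19783.9


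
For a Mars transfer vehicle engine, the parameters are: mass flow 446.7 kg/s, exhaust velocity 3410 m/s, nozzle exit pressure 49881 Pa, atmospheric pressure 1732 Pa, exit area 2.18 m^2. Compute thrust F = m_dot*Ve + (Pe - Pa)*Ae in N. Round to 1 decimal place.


Step 1: Momentum thrust = m_dot * Ve = 446.7 * 3410 = 1523247.0 N
Step 2: Pressure thrust = (Pe - Pa) * Ae = (49881 - 1732) * 2.18 = 104964.82 N
Step 3: Total thrust F = 1523247.0 + 104964.82 = 1628211.8 N

1628211.8


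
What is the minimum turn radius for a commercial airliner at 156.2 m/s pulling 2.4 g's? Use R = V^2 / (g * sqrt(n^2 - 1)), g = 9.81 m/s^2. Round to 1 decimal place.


Step 1: V^2 = 156.2^2 = 24398.44
Step 2: n^2 - 1 = 2.4^2 - 1 = 4.76
Step 3: sqrt(4.76) = 2.181742
Step 4: R = 24398.44 / (9.81 * 2.181742) = 1140.0 m

1140.0


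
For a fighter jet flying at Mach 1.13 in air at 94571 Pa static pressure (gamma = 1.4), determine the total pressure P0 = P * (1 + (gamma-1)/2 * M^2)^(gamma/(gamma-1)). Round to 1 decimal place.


Step 1: (gamma-1)/2 * M^2 = 0.2 * 1.2769 = 0.25538
Step 2: 1 + 0.25538 = 1.25538
Step 3: Exponent gamma/(gamma-1) = 3.5
Step 4: P0 = 94571 * 1.25538^3.5 = 209638.6 Pa

209638.6


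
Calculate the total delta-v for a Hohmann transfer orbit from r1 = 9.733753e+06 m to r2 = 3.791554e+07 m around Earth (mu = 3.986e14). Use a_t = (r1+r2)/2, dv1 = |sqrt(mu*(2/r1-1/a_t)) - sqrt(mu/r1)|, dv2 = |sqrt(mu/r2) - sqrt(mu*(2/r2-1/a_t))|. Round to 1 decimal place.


Step 1: Transfer semi-major axis a_t = (9.733753e+06 + 3.791554e+07) / 2 = 2.382465e+07 m
Step 2: v1 (circular at r1) = sqrt(mu/r1) = 6399.24 m/s
Step 3: v_t1 = sqrt(mu*(2/r1 - 1/a_t)) = 8072.79 m/s
Step 4: dv1 = |8072.79 - 6399.24| = 1673.55 m/s
Step 5: v2 (circular at r2) = 3242.35 m/s, v_t2 = 2072.46 m/s
Step 6: dv2 = |3242.35 - 2072.46| = 1169.89 m/s
Step 7: Total delta-v = 1673.55 + 1169.89 = 2843.4 m/s

2843.4


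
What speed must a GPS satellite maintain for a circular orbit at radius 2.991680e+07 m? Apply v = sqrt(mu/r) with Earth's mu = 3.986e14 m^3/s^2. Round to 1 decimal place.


Step 1: mu / r = 3.986e14 / 2.991680e+07 = 13323617.4992
Step 2: v = sqrt(13323617.4992) = 3650.2 m/s

3650.2


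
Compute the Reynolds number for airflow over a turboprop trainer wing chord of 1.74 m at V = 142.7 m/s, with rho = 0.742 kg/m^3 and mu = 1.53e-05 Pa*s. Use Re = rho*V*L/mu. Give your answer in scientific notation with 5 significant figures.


Step 1: Numerator = rho * V * L = 0.742 * 142.7 * 1.74 = 184.237116
Step 2: Re = 184.237116 / 1.53e-05
Step 3: Re = 1.2042e+07

1.2042e+07


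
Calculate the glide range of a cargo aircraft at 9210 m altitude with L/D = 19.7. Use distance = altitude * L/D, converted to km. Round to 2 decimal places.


Step 1: Glide distance = altitude * L/D = 9210 * 19.7 = 181437.0 m
Step 2: Convert to km: 181437.0 / 1000 = 181.44 km

181.44


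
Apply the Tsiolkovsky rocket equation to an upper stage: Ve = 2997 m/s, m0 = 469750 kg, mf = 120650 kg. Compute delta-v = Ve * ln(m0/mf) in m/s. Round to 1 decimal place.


Step 1: Mass ratio m0/mf = 469750 / 120650 = 3.893494
Step 2: ln(3.893494) = 1.359307
Step 3: delta-v = 2997 * 1.359307 = 4073.8 m/s

4073.8


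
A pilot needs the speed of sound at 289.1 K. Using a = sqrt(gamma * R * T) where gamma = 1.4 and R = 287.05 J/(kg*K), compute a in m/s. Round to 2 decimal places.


Step 1: gamma * R * T = 1.4 * 287.05 * 289.1 = 116180.617
Step 2: a = sqrt(116180.617) = 340.85 m/s

340.85


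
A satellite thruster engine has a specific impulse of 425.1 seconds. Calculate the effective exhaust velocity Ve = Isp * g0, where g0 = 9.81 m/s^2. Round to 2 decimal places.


Step 1: Ve = Isp * g0 = 425.1 * 9.81
Step 2: Ve = 4170.23 m/s

4170.23


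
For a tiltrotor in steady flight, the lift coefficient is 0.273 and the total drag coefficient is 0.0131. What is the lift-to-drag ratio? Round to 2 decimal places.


Step 1: L/D = CL / CD = 0.273 / 0.0131
Step 2: L/D = 20.84

20.84


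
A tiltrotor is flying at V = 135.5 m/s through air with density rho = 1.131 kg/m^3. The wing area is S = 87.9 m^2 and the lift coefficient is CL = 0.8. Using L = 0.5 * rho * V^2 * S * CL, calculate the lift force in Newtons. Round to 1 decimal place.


Step 1: Calculate dynamic pressure q = 0.5 * 1.131 * 135.5^2 = 0.5 * 1.131 * 18360.25 = 10382.7214 Pa
Step 2: Multiply by wing area and lift coefficient: L = 10382.7214 * 87.9 * 0.8
Step 3: L = 912641.2089 * 0.8 = 730113.0 N

730113.0


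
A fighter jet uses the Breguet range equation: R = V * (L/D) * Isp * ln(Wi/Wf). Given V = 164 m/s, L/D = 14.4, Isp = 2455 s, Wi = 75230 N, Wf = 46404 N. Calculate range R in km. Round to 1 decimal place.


Step 1: Coefficient = V * (L/D) * Isp = 164 * 14.4 * 2455 = 5797728.0 m
Step 2: Wi/Wf = 75230 / 46404 = 1.621196
Step 3: ln(1.621196) = 0.483164
Step 4: R = 5797728.0 * 0.483164 = 2801255.9 m = 2801.3 km

2801.3


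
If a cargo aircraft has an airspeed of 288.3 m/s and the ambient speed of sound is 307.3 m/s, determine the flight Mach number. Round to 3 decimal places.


Step 1: M = V / a = 288.3 / 307.3
Step 2: M = 0.938

0.938


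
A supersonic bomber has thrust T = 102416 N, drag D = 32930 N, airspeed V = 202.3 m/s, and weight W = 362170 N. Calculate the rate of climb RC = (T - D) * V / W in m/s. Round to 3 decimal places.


Step 1: Excess thrust = T - D = 102416 - 32930 = 69486 N
Step 2: Excess power = 69486 * 202.3 = 14057017.8 W
Step 3: RC = 14057017.8 / 362170 = 38.813 m/s

38.813
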